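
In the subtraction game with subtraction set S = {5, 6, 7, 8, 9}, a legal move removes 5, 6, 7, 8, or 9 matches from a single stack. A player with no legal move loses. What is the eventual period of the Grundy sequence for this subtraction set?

14

n :  0  1  2  3  4  5  6  7  8  9 10 11 12 13 14 15 16 17 18 19 20 21 22 23 24 25 26 27 28 29
G :  0  0  0  0  0  1  1  1  1  1  2  2  2  2  0  0  0  0  0  1  1  1  1  1  2  2  2  2  0  0
G(n+14) = G(n) holds for n = 0,…,8 (a full window of length max(S) = 9), so the sequence is purely periodic with period 14.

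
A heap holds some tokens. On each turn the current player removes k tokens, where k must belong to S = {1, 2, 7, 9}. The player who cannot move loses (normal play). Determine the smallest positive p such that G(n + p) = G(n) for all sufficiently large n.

11

G(0) = 0
G(1) = mex{0} = 1
G(2) = mex{1,0} = 2
G(3) = mex{2,1} = 0
G(4) = mex{0,2} = 1
G(5) = mex{1,0} = 2
G(6) = mex{2,1} = 0
G(7) = mex{0,2,0} = 1
G(8) = mex{1,0,1} = 2
G(9) = mex{2,1,2,0} = 3
G(10) = mex{3,2,0,1} = 4
G(11) = mex{4,3,1,2} = 0
G(12) = mex{0,4,2,0} = 1
G(13) = mex{1,0,0,1} = 2
G(14) = mex{2,1,1,2} = 0
G(15) = mex{0,2,2,0} = 1
G(16) = mex{1,0,3,1} = 2
G(17) = mex{2,1,4,2} = 0
G(18) = mex{0,2,0,3} = 1
G(19) = mex{1,0,1,4} = 2
G(20) = mex{2,1,2,0} = 3
G(21) = mex{3,2,0,1} = 4
G(22) = mex{4,3,1,2} = 0
G(23) = mex{0,4,2,0} = 1
G(n+11) = G(n) holds for n = 0,…,8 (a full window of length max(S) = 9), so the sequence is purely periodic with period 11.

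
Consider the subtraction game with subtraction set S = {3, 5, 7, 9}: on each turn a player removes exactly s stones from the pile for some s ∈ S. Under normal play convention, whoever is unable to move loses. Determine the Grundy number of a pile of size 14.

n :  0  1  2  3  4  5  6  7  8  9 10 11 12 13 14
G :  0  0  0  1  1  1  2  2  2  3  3  3  0  0  0

0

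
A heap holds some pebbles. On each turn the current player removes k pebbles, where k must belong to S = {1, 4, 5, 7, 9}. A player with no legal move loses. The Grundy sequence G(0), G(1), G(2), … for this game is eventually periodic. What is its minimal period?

n :  0  1  2  3  4  5  6  7  8  9 10 11 12 13 14 15 16 17 18
G :  0  1  0  1  2  3  2  3  0  1  0  1  2  3  2  3  0  1  0
G(n+8) = G(n) holds for n = 0,…,8 (a full window of length max(S) = 9), so the sequence is purely periodic with period 8.

8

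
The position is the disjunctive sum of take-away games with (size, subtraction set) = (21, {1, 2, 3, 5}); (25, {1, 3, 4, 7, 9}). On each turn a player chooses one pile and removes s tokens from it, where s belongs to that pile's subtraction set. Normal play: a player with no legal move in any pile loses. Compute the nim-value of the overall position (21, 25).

Pile A, S = {1, 2, 3, 5}:
n :  0  1  2  3  4  5  6  7  8  9 10 11 12 13 14 15 16 17 18 19 20 21
G :  0  1  2  3  0  1  2  3  0  1  2  3  0  1  2  3  0  1  2  3  0  1
G_A(21) = 1.
Pile B, S = {1, 3, 4, 7, 9}:
n :  0  1  2  3  4  5  6  7  8  9 10 11 12 13 14 15 16 17 18 19 20 21 22 23 24 25
G :  0  1  0  1  2  3  2  3  0  1  0  1  2  3  2  3  0  1  0  1  2  3  2  3  0  1
G_B(25) = 1.
Combined Grundy value = 1 ⊕ 1 = 0.

0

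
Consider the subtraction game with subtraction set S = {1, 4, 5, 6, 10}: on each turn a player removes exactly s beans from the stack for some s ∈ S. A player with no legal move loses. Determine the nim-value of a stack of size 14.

G(0) = 0
G(1) = mex{0} = 1
G(2) = mex{1} = 0
G(3) = mex{0} = 1
G(4) = mex{1,0} = 2
G(5) = mex{2,1,0} = 3
G(6) = mex{3,0,1,0} = 2
G(7) = mex{2,1,0,1} = 3
G(8) = mex{3,2,1,0} = 4
G(9) = mex{4,3,2,1} = 0
G(10) = mex{0,2,3,2,0} = 1
G(11) = mex{1,3,2,3,1} = 0
G(12) = mex{0,4,3,2,0} = 1
G(13) = mex{1,0,4,3,1} = 2
G(14) = mex{2,1,0,4,2} = 3

3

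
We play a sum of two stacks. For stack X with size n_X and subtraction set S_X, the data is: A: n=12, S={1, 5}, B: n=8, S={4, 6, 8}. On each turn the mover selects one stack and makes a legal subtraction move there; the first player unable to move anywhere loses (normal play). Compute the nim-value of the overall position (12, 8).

2

Stack A, S = {1, 5}:
n :  0  1  2  3  4  5  6  7  8  9 10 11 12
G :  0  1  0  1  0  1  0  1  0  1  0  1  0
G_A(12) = 0.
Stack B, S = {4, 6, 8}:
n : 0 1 2 3 4 5 6 7 8
G : 0 0 0 0 1 1 1 1 2
G_B(8) = 2.
Combined Grundy value = 0 ⊕ 2 = 2.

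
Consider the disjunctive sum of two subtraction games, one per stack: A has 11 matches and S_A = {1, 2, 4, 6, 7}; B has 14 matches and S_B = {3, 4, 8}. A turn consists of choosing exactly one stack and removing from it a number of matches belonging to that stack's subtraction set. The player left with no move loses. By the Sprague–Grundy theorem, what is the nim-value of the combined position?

Stack A, S = {1, 2, 4, 6, 7}:
n :  0  1  2  3  4  5  6  7  8  9 10 11
G :  0  1  2  0  1  2  3  4  0  1  2  0
G_A(11) = 0.
Stack B, S = {3, 4, 8}:
G(0) = 0
G(1) = mex{} = 0
G(2) = mex{} = 0
G(3) = mex{0} = 1
G(4) = mex{0,0} = 1
G(5) = mex{0,0} = 1
G(6) = mex{1,0} = 2
G(7) = mex{1,1} = 0
G(8) = mex{1,1,0} = 2
G(9) = mex{2,1,0} = 3
G(10) = mex{0,2,0} = 1
G(11) = mex{2,0,1} = 3
G(12) = mex{3,2,1} = 0
G(13) = mex{1,3,1} = 0
G(14) = mex{3,1,2} = 0
G_B(14) = 0.
Combined Grundy value = 0 ⊕ 0 = 0.

0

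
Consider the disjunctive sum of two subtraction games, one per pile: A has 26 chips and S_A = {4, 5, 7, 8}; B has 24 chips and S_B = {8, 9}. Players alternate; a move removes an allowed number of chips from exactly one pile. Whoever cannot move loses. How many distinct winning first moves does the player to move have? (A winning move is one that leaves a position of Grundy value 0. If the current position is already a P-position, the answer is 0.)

0

Pile A, S = {4, 5, 7, 8}:
G(0) = 0
G(1) = mex{} = 0
G(2) = mex{} = 0
G(3) = mex{} = 0
G(4) = mex{0} = 1
G(5) = mex{0,0} = 1
G(6) = mex{0,0} = 1
G(7) = mex{0,0,0} = 1
G(8) = mex{1,0,0,0} = 2
G(9) = mex{1,1,0,0} = 2
G(10) = mex{1,1,0,0} = 2
G(11) = mex{1,1,1,0} = 2
G(12) = mex{2,1,1,1} = 0
G(13) = mex{2,2,1,1} = 0
G(14) = mex{2,2,1,1} = 0
G(15) = mex{2,2,2,1} = 0
G(16) = mex{0,2,2,2} = 1
G(17) = mex{0,0,2,2} = 1
G(18) = mex{0,0,2,2} = 1
G(19) = mex{0,0,0,2} = 1
G(20) = mex{1,0,0,0} = 2
G(21) = mex{1,1,0,0} = 2
G(22) = mex{1,1,0,0} = 2
G(23) = mex{1,1,1,0} = 2
G(24) = mex{2,1,1,1} = 0
G(25) = mex{2,2,1,1} = 0
G(26) = mex{2,2,1,1} = 0
G_A(26) = 0.
Pile B, S = {8, 9}:
n :  0  1  2  3  4  5  6  7  8  9 10 11 12 13 14 15 16 17 18 19 20 21 22 23 24
G :  0  0  0  0  0  0  0  0  1  1  1  1  1  1  1  1  2  0  0  0  0  0  0  0  0
G_B(24) = 0.
Combined Grundy value = 0 ⊕ 0 = 0.
A winning move leaves total XOR = 0, i.e. changes one component's Grundy value g to g ⊕ X where X is the current total.
Pile A: target g' = 0⊕0 = 0, but every legal move changes the Grundy value (mex property), so 0 moves.
Pile B: target g' = 0⊕0 = 0, but every legal move changes the Grundy value (mex property), so 0 moves.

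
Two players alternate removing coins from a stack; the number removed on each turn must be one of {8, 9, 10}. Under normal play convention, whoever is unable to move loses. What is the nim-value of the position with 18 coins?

0

G(0) = 0
G(1) = mex{} = 0
G(2) = mex{} = 0
G(3) = mex{} = 0
G(4) = mex{} = 0
G(5) = mex{} = 0
G(6) = mex{} = 0
G(7) = mex{} = 0
G(8) = mex{0} = 1
G(9) = mex{0,0} = 1
G(10) = mex{0,0,0} = 1
G(11) = mex{0,0,0} = 1
G(12) = mex{0,0,0} = 1
G(13) = mex{0,0,0} = 1
G(14) = mex{0,0,0} = 1
G(15) = mex{0,0,0} = 1
G(16) = mex{1,0,0} = 2
G(17) = mex{1,1,0} = 2
G(18) = mex{1,1,1} = 0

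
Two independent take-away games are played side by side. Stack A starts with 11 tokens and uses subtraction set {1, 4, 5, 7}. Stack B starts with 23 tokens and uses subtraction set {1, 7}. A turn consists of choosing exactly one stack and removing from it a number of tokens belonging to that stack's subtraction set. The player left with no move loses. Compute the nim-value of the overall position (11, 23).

0

Stack A, S = {1, 4, 5, 7}:
n :  0  1  2  3  4  5  6  7  8  9 10 11
G :  0  1  0  1  2  3  2  3  0  1  0  1
G_A(11) = 1.
Stack B, S = {1, 7}:
n :  0  1  2  3  4  5  6  7  8  9 10 11 12 13 14 15 16 17 18 19 20 21 22 23
G :  0  1  0  1  0  1  0  1  0  1  0  1  0  1  0  1  0  1  0  1  0  1  0  1
G_B(23) = 1.
Combined Grundy value = 1 ⊕ 1 = 0.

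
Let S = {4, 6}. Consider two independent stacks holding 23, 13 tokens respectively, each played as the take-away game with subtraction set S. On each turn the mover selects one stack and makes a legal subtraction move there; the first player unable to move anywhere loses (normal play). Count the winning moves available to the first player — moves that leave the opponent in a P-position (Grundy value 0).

0

All stacks use S = {4, 6}:
G(0) = 0
G(1) = mex{} = 0
G(2) = mex{} = 0
G(3) = mex{} = 0
G(4) = mex{0} = 1
G(5) = mex{0} = 1
G(6) = mex{0,0} = 1
G(7) = mex{0,0} = 1
G(8) = mex{1,0} = 2
G(9) = mex{1,0} = 2
G(10) = mex{1,1} = 0
G(11) = mex{1,1} = 0
G(12) = mex{2,1} = 0
G(13) = mex{2,1} = 0
G(14) = mex{0,2} = 1
G(15) = mex{0,2} = 1
G(16) = mex{0,0} = 1
G(17) = mex{0,0} = 1
G(18) = mex{1,0} = 2
G(19) = mex{1,0} = 2
G(20) = mex{1,1} = 0
G(21) = mex{1,1} = 0
G(22) = mex{2,1} = 0
G(23) = mex{2,1} = 0
Stack A: G(23) = 0.
Stack B: G(13) = 0.
Combined Grundy value = 0 ⊕ 0 = 0.
A winning move leaves total XOR = 0, i.e. changes one component's Grundy value g to g ⊕ X where X is the current total.
Stack A: target g' = 0⊕0 = 0, but every legal move changes the Grundy value (mex property), so 0 moves.
Stack B: target g' = 0⊕0 = 0, but every legal move changes the Grundy value (mex property), so 0 moves.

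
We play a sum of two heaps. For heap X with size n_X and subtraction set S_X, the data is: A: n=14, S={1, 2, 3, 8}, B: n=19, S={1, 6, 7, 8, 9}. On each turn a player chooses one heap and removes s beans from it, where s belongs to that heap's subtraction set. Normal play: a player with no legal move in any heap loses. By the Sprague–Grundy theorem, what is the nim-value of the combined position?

Heap A, S = {1, 2, 3, 8}:
n :  0  1  2  3  4  5  6  7  8  9 10 11 12 13 14
G :  0  1  2  3  0  1  2  3  4  0  1  2  3  0  1
G_A(14) = 1.
Heap B, S = {1, 6, 7, 8, 9}:
n :  0  1  2  3  4  5  6  7  8  9 10 11 12 13 14 15 16 17 18 19
G :  0  1  0  1  0  1  2  3  2  3  2  3  4  5  0  1  0  1  0  1
G_B(19) = 1.
Combined Grundy value = 1 ⊕ 1 = 0.

0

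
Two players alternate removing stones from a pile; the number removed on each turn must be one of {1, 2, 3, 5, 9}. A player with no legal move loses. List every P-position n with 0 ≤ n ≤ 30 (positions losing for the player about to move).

0, 4, 8, 12, 16, 20, 24, 28

n :  0  1  2  3  4  5  6  7  8  9 10 11 12 13 14 15 16 17 18 19 20 21 22 23 24 25 26 27 28 29 30
G :  0  1  2  3  0  1  2  3  0  1  2  3  0  1  2  3  0  1  2  3  0  1  2  3  0  1  2  3  0  1  2
P-positions are exactly the n with G(n) = 0.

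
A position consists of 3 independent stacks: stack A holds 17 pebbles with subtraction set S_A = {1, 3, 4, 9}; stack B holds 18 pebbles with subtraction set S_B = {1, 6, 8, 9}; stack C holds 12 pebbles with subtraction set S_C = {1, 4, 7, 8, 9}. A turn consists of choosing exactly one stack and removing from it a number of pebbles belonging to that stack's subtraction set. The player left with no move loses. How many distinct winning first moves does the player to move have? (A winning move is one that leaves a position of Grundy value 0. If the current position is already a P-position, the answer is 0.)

1

Stack A, S = {1, 3, 4, 9}:
G(0) = 0
G(1) = mex{0} = 1
G(2) = mex{1} = 0
G(3) = mex{0,0} = 1
G(4) = mex{1,1,0} = 2
G(5) = mex{2,0,1} = 3
G(6) = mex{3,1,0} = 2
G(7) = mex{2,2,1} = 0
G(8) = mex{0,3,2} = 1
G(9) = mex{1,2,3,0} = 4
G(10) = mex{4,0,2,1} = 3
G(11) = mex{3,1,0,0} = 2
G(12) = mex{2,4,1,1} = 0
G(13) = mex{0,3,4,2} = 1
G(14) = mex{1,2,3,3} = 0
G(15) = mex{0,0,2,2} = 1
G(16) = mex{1,1,0,0} = 2
G(17) = mex{2,0,1,1} = 3
G_A(17) = 3.
Stack B, S = {1, 6, 8, 9}:
n :  0  1  2  3  4  5  6  7  8  9 10 11 12 13 14 15 16 17 18
G :  0  1  0  1  0  1  2  0  1  2  3  2  3  2  0  1  2  0  1
G_B(18) = 1.
Stack C, S = {1, 4, 7, 8, 9}:
n :  0  1  2  3  4  5  6  7  8  9 10 11 12
G :  0  1  0  1  2  0  1  2  3  2  3  4  5
G_C(12) = 5.
Combined Grundy value = 3 ⊕ 1 ⊕ 5 = 7.
A winning move leaves total XOR = 0, i.e. changes one component's Grundy value g to g ⊕ X where X is the current total.
Stack A: need g' = 3⊕7 = 4. Options: 17−1→G=2, 17−3→G=0, 17−4→G=1, 17−9→G=1. Hits: 0.
Stack B: need g' = 1⊕7 = 6. Options: 18−1→G=0, 18−6→G=3, 18−8→G=3, 18−9→G=2. Hits: 0.
Stack C: need g' = 5⊕7 = 2. Options: 12−1→G=4, 12−4→G=3, 12−7→G=0, 12−8→G=2, 12−9→G=1. Hits: 1.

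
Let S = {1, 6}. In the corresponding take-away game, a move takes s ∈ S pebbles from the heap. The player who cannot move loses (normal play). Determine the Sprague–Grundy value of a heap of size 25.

0

G(0) = 0
G(1) = mex{0} = 1
G(2) = mex{1} = 0
G(3) = mex{0} = 1
G(4) = mex{1} = 0
G(5) = mex{0} = 1
G(6) = mex{1,0} = 2
G(7) = mex{2,1} = 0
G(8) = mex{0,0} = 1
G(9) = mex{1,1} = 0
G(10) = mex{0,0} = 1
G(11) = mex{1,1} = 0
G(12) = mex{0,2} = 1
G(13) = mex{1,0} = 2
G(14) = mex{2,1} = 0
G(15) = mex{0,0} = 1
G(16) = mex{1,1} = 0
G(17) = mex{0,0} = 1
G(18) = mex{1,1} = 0
G(19) = mex{0,2} = 1
G(20) = mex{1,0} = 2
G(21) = mex{2,1} = 0
G(22) = mex{0,0} = 1
G(23) = mex{1,1} = 0
G(24) = mex{0,0} = 1
G(25) = mex{1,1} = 0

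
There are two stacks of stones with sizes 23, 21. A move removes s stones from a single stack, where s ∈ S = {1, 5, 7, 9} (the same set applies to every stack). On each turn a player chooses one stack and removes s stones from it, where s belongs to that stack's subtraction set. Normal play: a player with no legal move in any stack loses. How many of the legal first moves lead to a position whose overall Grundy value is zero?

All stacks use S = {1, 5, 7, 9}:
n :  0  1  2  3  4  5  6  7  8  9 10 11 12 13 14 15 16 17 18 19 20 21 22 23
G :  0  1  0  1  0  1  0  1  0  1  0  1  0  1  0  1  0  1  0  1  0  1  0  1
Stack A: G(23) = 1.
Stack B: G(21) = 1.
Combined Grundy value = 1 ⊕ 1 = 0.
A winning move leaves total XOR = 0, i.e. changes one component's Grundy value g to g ⊕ X where X is the current total.
Stack A: target g' = 1⊕0 = 1, but every legal move changes the Grundy value (mex property), so 0 moves.
Stack B: target g' = 1⊕0 = 1, but every legal move changes the Grundy value (mex property), so 0 moves.

0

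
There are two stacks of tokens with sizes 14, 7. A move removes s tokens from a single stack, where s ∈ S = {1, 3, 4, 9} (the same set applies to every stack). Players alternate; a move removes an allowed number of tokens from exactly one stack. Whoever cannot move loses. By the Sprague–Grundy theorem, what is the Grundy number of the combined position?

0

All stacks use S = {1, 3, 4, 9}:
n :  0  1  2  3  4  5  6  7  8  9 10 11 12 13 14
G :  0  1  0  1  2  3  2  0  1  4  3  2  0  1  0
Stack A: G(14) = 0.
Stack B: G(7) = 0.
Combined Grundy value = 0 ⊕ 0 = 0.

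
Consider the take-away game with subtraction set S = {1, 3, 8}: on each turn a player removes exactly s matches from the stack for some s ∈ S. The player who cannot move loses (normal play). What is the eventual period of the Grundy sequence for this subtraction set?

n :  0  1  2  3  4  5  6  7  8  9 10 11 12 13 14 15 16 17 18 19 20 21 22 23
G :  0  1  0  1  0  1  0  1  2  3  2  0  1  0  1  0  1  0  1  2  3  2  0  1
G(n+11) = G(n) holds for n = 0,…,7 (a full window of length max(S) = 8), so the sequence is purely periodic with period 11.

11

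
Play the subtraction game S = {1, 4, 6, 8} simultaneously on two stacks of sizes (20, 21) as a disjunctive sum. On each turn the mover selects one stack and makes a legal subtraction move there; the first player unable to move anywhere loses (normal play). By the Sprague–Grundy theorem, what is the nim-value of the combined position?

3

All stacks use S = {1, 4, 6, 8}:
n :  0  1  2  3  4  5  6  7  8  9 10 11 12 13 14 15 16 17 18 19 20 21
G :  0  1  0  1  2  0  1  0  1  2  3  2  0  1  0  1  2  0  1  0  1  2
Stack A: G(20) = 1.
Stack B: G(21) = 2.
Combined Grundy value = 1 ⊕ 2 = 3.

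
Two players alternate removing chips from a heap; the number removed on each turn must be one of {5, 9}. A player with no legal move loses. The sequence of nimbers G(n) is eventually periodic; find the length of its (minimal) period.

n :  0  1  2  3  4  5  6  7  8  9 10 11 12 13 14 15 16 17 18 19 20 21 22 23 24 25 26 27 28 29
G :  0  0  0  0  0  1  1  1  1  1  2  2  2  2  0  0  0  0  0  1  1  1  1  1  2  2  2  2  0  0
G(n+14) = G(n) holds for n = 0,…,8 (a full window of length max(S) = 9), so the sequence is purely periodic with period 14.

14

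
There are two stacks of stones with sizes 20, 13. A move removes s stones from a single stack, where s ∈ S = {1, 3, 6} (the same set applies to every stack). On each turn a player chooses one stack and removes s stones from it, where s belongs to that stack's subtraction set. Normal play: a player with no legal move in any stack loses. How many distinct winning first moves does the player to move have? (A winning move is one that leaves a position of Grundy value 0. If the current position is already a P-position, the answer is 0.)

0

All stacks use S = {1, 3, 6}:
n :  0  1  2  3  4  5  6  7  8  9 10 11 12 13 14 15 16 17 18 19 20
G :  0  1  0  1  0  1  2  3  2  0  1  0  1  0  1  2  3  2  0  1  0
Stack A: G(20) = 0.
Stack B: G(13) = 0.
Combined Grundy value = 0 ⊕ 0 = 0.
A winning move leaves total XOR = 0, i.e. changes one component's Grundy value g to g ⊕ X where X is the current total.
Stack A: target g' = 0⊕0 = 0, but every legal move changes the Grundy value (mex property), so 0 moves.
Stack B: target g' = 0⊕0 = 0, but every legal move changes the Grundy value (mex property), so 0 moves.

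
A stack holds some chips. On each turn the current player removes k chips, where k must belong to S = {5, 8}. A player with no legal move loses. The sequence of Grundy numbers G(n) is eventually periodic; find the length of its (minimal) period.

13

G(0) = 0
G(1) = mex{} = 0
G(2) = mex{} = 0
G(3) = mex{} = 0
G(4) = mex{} = 0
G(5) = mex{0} = 1
G(6) = mex{0} = 1
G(7) = mex{0} = 1
G(8) = mex{0,0} = 1
G(9) = mex{0,0} = 1
G(10) = mex{1,0} = 2
G(11) = mex{1,0} = 2
G(12) = mex{1,0} = 2
G(13) = mex{1,1} = 0
G(14) = mex{1,1} = 0
G(15) = mex{2,1} = 0
G(16) = mex{2,1} = 0
G(17) = mex{2,1} = 0
G(18) = mex{0,2} = 1
G(19) = mex{0,2} = 1
G(20) = mex{0,2} = 1
G(21) = mex{0,0} = 1
G(22) = mex{0,0} = 1
G(23) = mex{1,0} = 2
G(24) = mex{1,0} = 2
G(25) = mex{1,0} = 2
G(26) = mex{1,1} = 0
G(27) = mex{1,1} = 0
G(n+13) = G(n) holds for n = 0,…,7 (a full window of length max(S) = 8), so the sequence is purely periodic with period 13.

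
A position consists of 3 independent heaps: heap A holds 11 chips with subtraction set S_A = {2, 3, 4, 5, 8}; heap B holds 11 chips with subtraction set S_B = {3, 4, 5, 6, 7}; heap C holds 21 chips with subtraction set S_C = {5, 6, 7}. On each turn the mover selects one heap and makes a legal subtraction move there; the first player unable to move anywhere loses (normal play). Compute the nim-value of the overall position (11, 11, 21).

Heap A, S = {2, 3, 4, 5, 8}:
n :  0  1  2  3  4  5  6  7  8  9 10 11
G :  0  0  1  1  2  2  3  0  4  1  5  2
G_A(11) = 2.
Heap B, S = {3, 4, 5, 6, 7}:
n :  0  1  2  3  4  5  6  7  8  9 10 11
G :  0  0  0  1  1  1  2  2  2  3  0  0
G_B(11) = 0.
Heap C, S = {5, 6, 7}:
n :  0  1  2  3  4  5  6  7  8  9 10 11 12 13 14 15 16 17 18 19 20 21
G :  0  0  0  0  0  1  1  1  1  1  2  2  0  0  0  0  0  1  1  1  1  1
G_C(21) = 1.
Combined Grundy value = 2 ⊕ 0 ⊕ 1 = 3.

3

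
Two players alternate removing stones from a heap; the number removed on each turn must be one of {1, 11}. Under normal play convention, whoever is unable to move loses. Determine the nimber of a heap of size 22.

n :  0  1  2  3  4  5  6  7  8  9 10 11 12 13 14 15 16 17 18 19 20 21 22
G :  0  1  0  1  0  1  0  1  0  1  0  1  0  1  0  1  0  1  0  1  0  1  0

0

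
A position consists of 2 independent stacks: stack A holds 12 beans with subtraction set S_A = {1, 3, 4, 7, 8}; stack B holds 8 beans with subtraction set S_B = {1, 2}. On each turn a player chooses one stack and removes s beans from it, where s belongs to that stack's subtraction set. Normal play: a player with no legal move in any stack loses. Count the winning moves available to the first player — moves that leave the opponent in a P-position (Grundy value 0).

2

Stack A, S = {1, 3, 4, 7, 8}:
G(0) = 0
G(1) = mex{0} = 1
G(2) = mex{1} = 0
G(3) = mex{0,0} = 1
G(4) = mex{1,1,0} = 2
G(5) = mex{2,0,1} = 3
G(6) = mex{3,1,0} = 2
G(7) = mex{2,2,1,0} = 3
G(8) = mex{3,3,2,1,0} = 4
G(9) = mex{4,2,3,0,1} = 5
G(10) = mex{5,3,2,1,0} = 4
G(11) = mex{4,4,3,2,1} = 0
G(12) = mex{0,5,4,3,2} = 1
G_A(12) = 1.
Stack B, S = {1, 2}:
G(0) = 0
G(1) = mex{0} = 1
G(2) = mex{1,0} = 2
G(3) = mex{2,1} = 0
G(4) = mex{0,2} = 1
G(5) = mex{1,0} = 2
G(6) = mex{2,1} = 0
G(7) = mex{0,2} = 1
G(8) = mex{1,0} = 2
G_B(8) = 2.
Combined Grundy value = 1 ⊕ 2 = 3.
A winning move leaves total XOR = 0, i.e. changes one component's Grundy value g to g ⊕ X where X is the current total.
Stack A: need g' = 1⊕3 = 2. Options: 12−1→G=0, 12−3→G=5, 12−4→G=4, 12−7→G=3, 12−8→G=2. Hits: 1.
Stack B: need g' = 2⊕3 = 1. Options: 8−1→G=1, 8−2→G=0. Hits: 1.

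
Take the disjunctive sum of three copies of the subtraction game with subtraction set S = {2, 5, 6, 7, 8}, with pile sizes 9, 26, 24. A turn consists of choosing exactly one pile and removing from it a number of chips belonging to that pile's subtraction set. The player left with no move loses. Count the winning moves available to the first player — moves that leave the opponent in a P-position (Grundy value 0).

All piles use S = {2, 5, 6, 7, 8}:
n :  0  1  2  3  4  5  6  7  8  9 10 11 12 13 14 15 16 17 18 19 20 21 22 23 24 25 26
G :  0  0  1  1  0  2  1  3  2  2  3  3  4  0  0  1  1  0  2  1  3  2  2  3  3  4  0
Pile A: G(9) = 2.
Pile B: G(26) = 0.
Pile C: G(24) = 3.
Combined Grundy value = 2 ⊕ 0 ⊕ 3 = 1.
A winning move leaves total XOR = 0, i.e. changes one component's Grundy value g to g ⊕ X where X is the current total.
Pile A: need g' = 2⊕1 = 3. Options: 9−2→G=3, 9−5→G=0, 9−6→G=1, 9−7→G=1, 9−8→G=0. Hits: 1.
Pile B: need g' = 0⊕1 = 1. Options: 26−2→G=3, 26−5→G=2, 26−6→G=3, 26−7→G=1, 26−8→G=2. Hits: 1.
Pile C: need g' = 3⊕1 = 2. Options: 24−2→G=2, 24−5→G=1, 24−6→G=2, 24−7→G=0, 24−8→G=1. Hits: 2.

4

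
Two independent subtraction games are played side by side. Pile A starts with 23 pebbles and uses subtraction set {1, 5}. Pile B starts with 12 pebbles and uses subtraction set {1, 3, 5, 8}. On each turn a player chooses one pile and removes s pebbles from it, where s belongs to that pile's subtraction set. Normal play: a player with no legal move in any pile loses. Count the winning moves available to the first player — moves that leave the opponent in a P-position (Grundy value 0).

1

Pile A, S = {1, 5}:
n :  0  1  2  3  4  5  6  7  8  9 10 11 12 13 14 15 16 17 18 19 20 21 22 23
G :  0  1  0  1  0  1  0  1  0  1  0  1  0  1  0  1  0  1  0  1  0  1  0  1
G_A(23) = 1.
Pile B, S = {1, 3, 5, 8}:
G(0) = 0
G(1) = mex{0} = 1
G(2) = mex{1} = 0
G(3) = mex{0,0} = 1
G(4) = mex{1,1} = 0
G(5) = mex{0,0,0} = 1
G(6) = mex{1,1,1} = 0
G(7) = mex{0,0,0} = 1
G(8) = mex{1,1,1,0} = 2
G(9) = mex{2,0,0,1} = 3
G(10) = mex{3,1,1,0} = 2
G(11) = mex{2,2,0,1} = 3
G(12) = mex{3,3,1,0} = 2
G_B(12) = 2.
Combined Grundy value = 1 ⊕ 2 = 3.
A winning move leaves total XOR = 0, i.e. changes one component's Grundy value g to g ⊕ X where X is the current total.
Pile A: need g' = 1⊕3 = 2. Options: 23−1→G=0, 23−5→G=0. Hits: 0.
Pile B: need g' = 2⊕3 = 1. Options: 12−1→G=3, 12−3→G=3, 12−5→G=1, 12−8→G=0. Hits: 1.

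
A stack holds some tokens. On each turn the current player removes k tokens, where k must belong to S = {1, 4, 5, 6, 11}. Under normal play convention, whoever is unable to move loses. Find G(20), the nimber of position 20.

1

G(0) = 0
G(1) = mex{0} = 1
G(2) = mex{1} = 0
G(3) = mex{0} = 1
G(4) = mex{1,0} = 2
G(5) = mex{2,1,0} = 3
G(6) = mex{3,0,1,0} = 2
G(7) = mex{2,1,0,1} = 3
G(8) = mex{3,2,1,0} = 4
G(9) = mex{4,3,2,1} = 0
G(10) = mex{0,2,3,2} = 1
G(11) = mex{1,3,2,3,0} = 4
G(12) = mex{4,4,3,2,1} = 0
G(13) = mex{0,0,4,3,0} = 1
G(14) = mex{1,1,0,4,1} = 2
G(15) = mex{2,4,1,0,2} = 3
G(16) = mex{3,0,4,1,3} = 2
G(17) = mex{2,1,0,4,2} = 3
G(18) = mex{3,2,1,0,3} = 4
G(19) = mex{4,3,2,1,4} = 0
G(20) = mex{0,2,3,2,0} = 1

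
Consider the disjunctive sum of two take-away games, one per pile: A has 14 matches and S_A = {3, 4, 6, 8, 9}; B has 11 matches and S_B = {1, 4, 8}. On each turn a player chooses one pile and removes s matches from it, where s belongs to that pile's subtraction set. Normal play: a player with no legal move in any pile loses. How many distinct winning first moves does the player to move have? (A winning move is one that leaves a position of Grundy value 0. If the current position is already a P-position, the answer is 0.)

Pile A, S = {3, 4, 6, 8, 9}:
G(0) = 0
G(1) = mex{} = 0
G(2) = mex{} = 0
G(3) = mex{0} = 1
G(4) = mex{0,0} = 1
G(5) = mex{0,0} = 1
G(6) = mex{1,0,0} = 2
G(7) = mex{1,1,0} = 2
G(8) = mex{1,1,0,0} = 2
G(9) = mex{2,1,1,0,0} = 3
G(10) = mex{2,2,1,0,0} = 3
G(11) = mex{2,2,1,1,0} = 3
G(12) = mex{3,2,2,1,1} = 0
G(13) = mex{3,3,2,1,1} = 0
G(14) = mex{3,3,2,2,1} = 0
G_A(14) = 0.
Pile B, S = {1, 4, 8}:
n :  0  1  2  3  4  5  6  7  8  9 10 11
G :  0  1  0  1  2  0  1  0  1  2  3  2
G_B(11) = 2.
Combined Grundy value = 0 ⊕ 2 = 2.
A winning move leaves total XOR = 0, i.e. changes one component's Grundy value g to g ⊕ X where X is the current total.
Pile A: need g' = 0⊕2 = 2. Options: 14−3→G=3, 14−4→G=3, 14−6→G=2, 14−8→G=2, 14−9→G=1. Hits: 2.
Pile B: need g' = 2⊕2 = 0. Options: 11−1→G=3, 11−4→G=0, 11−8→G=1. Hits: 1.

3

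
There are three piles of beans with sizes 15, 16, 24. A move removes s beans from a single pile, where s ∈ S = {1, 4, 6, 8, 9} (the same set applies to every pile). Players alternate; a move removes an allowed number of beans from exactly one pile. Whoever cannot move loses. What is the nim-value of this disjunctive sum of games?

All piles use S = {1, 4, 6, 8, 9}:
n :  0  1  2  3  4  5  6  7  8  9 10 11 12 13 14 15 16 17 18 19 20 21 22 23 24
G :  0  1  0  1  2  0  1  0  1  2  3  2  0  1  2  3  2  0  1  0  1  2  0  1  0
Pile A: G(15) = 3.
Pile B: G(16) = 2.
Pile C: G(24) = 0.
Combined Grundy value = 3 ⊕ 2 ⊕ 0 = 1.

1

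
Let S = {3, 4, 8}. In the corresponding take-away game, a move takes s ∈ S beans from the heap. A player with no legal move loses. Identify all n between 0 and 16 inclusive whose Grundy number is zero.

n :  0  1  2  3  4  5  6  7  8  9 10 11 12 13 14 15 16
G :  0  0  0  1  1  1  2  0  2  3  1  3  0  0  0  1  1
P-positions are exactly the n with G(n) = 0.

0, 1, 2, 7, 12, 13, 14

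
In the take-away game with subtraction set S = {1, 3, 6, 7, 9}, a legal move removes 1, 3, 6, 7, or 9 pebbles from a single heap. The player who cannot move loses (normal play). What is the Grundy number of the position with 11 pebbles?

3

G(0) = 0
G(1) = mex{0} = 1
G(2) = mex{1} = 0
G(3) = mex{0,0} = 1
G(4) = mex{1,1} = 0
G(5) = mex{0,0} = 1
G(6) = mex{1,1,0} = 2
G(7) = mex{2,0,1,0} = 3
G(8) = mex{3,1,0,1} = 2
G(9) = mex{2,2,1,0,0} = 3
G(10) = mex{3,3,0,1,1} = 2
G(11) = mex{2,2,1,0,0} = 3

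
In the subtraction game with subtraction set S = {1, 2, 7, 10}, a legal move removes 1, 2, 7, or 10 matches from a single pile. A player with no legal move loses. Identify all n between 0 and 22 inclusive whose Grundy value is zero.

0, 3, 6, 9, 12, 15, 18, 21

n :  0  1  2  3  4  5  6  7  8  9 10 11 12 13 14 15 16 17 18 19 20 21 22
G :  0  1  2  0  1  2  0  1  2  0  1  2  0  1  2  0  1  2  0  1  2  0  1
P-positions are exactly the n with G(n) = 0.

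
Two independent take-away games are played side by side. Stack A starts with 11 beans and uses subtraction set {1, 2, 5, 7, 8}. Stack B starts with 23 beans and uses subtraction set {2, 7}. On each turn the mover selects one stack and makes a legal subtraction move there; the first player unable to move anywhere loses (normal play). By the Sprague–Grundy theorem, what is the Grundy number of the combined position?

Stack A, S = {1, 2, 5, 7, 8}:
G(0) = 0
G(1) = mex{0} = 1
G(2) = mex{1,0} = 2
G(3) = mex{2,1} = 0
G(4) = mex{0,2} = 1
G(5) = mex{1,0,0} = 2
G(6) = mex{2,1,1} = 0
G(7) = mex{0,2,2,0} = 1
G(8) = mex{1,0,0,1,0} = 2
G(9) = mex{2,1,1,2,1} = 0
G(10) = mex{0,2,2,0,2} = 1
G(11) = mex{1,0,0,1,0} = 2
G_A(11) = 2.
Stack B, S = {2, 7}:
n :  0  1  2  3  4  5  6  7  8  9 10 11 12 13 14 15 16 17 18 19 20 21 22 23
G :  0  0  1  1  0  0  1  1  2  0  0  1  1  0  0  1  1  2  0  0  1  1  0  0
G_B(23) = 0.
Combined Grundy value = 2 ⊕ 0 = 2.

2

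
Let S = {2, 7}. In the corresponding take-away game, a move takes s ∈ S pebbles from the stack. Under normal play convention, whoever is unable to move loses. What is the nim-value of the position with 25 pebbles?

1

G(0) = 0
G(1) = mex{} = 0
G(2) = mex{0} = 1
G(3) = mex{0} = 1
G(4) = mex{1} = 0
G(5) = mex{1} = 0
G(6) = mex{0} = 1
G(7) = mex{0,0} = 1
G(8) = mex{1,0} = 2
G(9) = mex{1,1} = 0
G(10) = mex{2,1} = 0
G(11) = mex{0,0} = 1
G(12) = mex{0,0} = 1
G(13) = mex{1,1} = 0
G(14) = mex{1,1} = 0
G(15) = mex{0,2} = 1
G(16) = mex{0,0} = 1
G(17) = mex{1,0} = 2
G(18) = mex{1,1} = 0
G(19) = mex{2,1} = 0
G(20) = mex{0,0} = 1
G(21) = mex{0,0} = 1
G(22) = mex{1,1} = 0
G(23) = mex{1,1} = 0
G(24) = mex{0,2} = 1
G(25) = mex{0,0} = 1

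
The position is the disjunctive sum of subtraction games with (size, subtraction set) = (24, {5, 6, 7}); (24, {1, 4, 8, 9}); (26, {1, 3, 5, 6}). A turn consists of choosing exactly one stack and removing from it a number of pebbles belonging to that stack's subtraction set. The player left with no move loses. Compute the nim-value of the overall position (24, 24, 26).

0

Stack A, S = {5, 6, 7}:
G(0) = 0
G(1) = mex{} = 0
G(2) = mex{} = 0
G(3) = mex{} = 0
G(4) = mex{} = 0
G(5) = mex{0} = 1
G(6) = mex{0,0} = 1
G(7) = mex{0,0,0} = 1
G(8) = mex{0,0,0} = 1
G(9) = mex{0,0,0} = 1
G(10) = mex{1,0,0} = 2
G(11) = mex{1,1,0} = 2
G(12) = mex{1,1,1} = 0
G(13) = mex{1,1,1} = 0
G(14) = mex{1,1,1} = 0
G(15) = mex{2,1,1} = 0
G(16) = mex{2,2,1} = 0
G(17) = mex{0,2,2} = 1
G(18) = mex{0,0,2} = 1
G(19) = mex{0,0,0} = 1
G(20) = mex{0,0,0} = 1
G(21) = mex{0,0,0} = 1
G(22) = mex{1,0,0} = 2
G(23) = mex{1,1,0} = 2
G(24) = mex{1,1,1} = 0
G_A(24) = 0.
Stack B, S = {1, 4, 8, 9}:
n :  0  1  2  3  4  5  6  7  8  9 10 11 12 13 14 15 16 17 18 19 20 21 22 23 24
G :  0  1  0  1  2  0  1  0  1  2  3  2  0  1  2  3  2  0  1  0  1  2  0  1  0
G_B(24) = 0.
Stack C, S = {1, 3, 5, 6}:
n :  0  1  2  3  4  5  6  7  8  9 10 11 12 13 14 15 16 17 18 19 20 21 22 23 24 25 26
G :  0  1  0  1  0  1  2  3  2  3  2  0  1  0  1  0  1  2  3  2  3  2  0  1  0  1  0
G_C(26) = 0.
Combined Grundy value = 0 ⊕ 0 ⊕ 0 = 0.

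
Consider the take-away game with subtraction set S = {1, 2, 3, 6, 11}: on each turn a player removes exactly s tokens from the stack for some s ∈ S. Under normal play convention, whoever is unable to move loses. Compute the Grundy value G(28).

n :  0  1  2  3  4  5  6  7  8  9 10 11 12 13 14 15 16 17 18 19 20 21 22 23 24 25 26 27 28
G :  0  1  2  3  0  1  2  3  0  1  2  3  0  1  2  3  0  1  2  3  0  1  2  3  0  1  2  3  0

0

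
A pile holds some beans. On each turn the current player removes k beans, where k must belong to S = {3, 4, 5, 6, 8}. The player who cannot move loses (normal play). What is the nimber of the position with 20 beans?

n :  0  1  2  3  4  5  6  7  8  9 10 11 12 13 14 15 16 17 18 19 20
G :  0  0  0  1  1  1  2  2  2  3  3  0  0  0  1  1  1  2  2  2  3

3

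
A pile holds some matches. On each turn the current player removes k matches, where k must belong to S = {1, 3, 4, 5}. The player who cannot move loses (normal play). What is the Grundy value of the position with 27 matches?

G(0) = 0
G(1) = mex{0} = 1
G(2) = mex{1} = 0
G(3) = mex{0,0} = 1
G(4) = mex{1,1,0} = 2
G(5) = mex{2,0,1,0} = 3
G(6) = mex{3,1,0,1} = 2
G(7) = mex{2,2,1,0} = 3
G(8) = mex{3,3,2,1} = 0
G(9) = mex{0,2,3,2} = 1
G(10) = mex{1,3,2,3} = 0
G(11) = mex{0,0,3,2} = 1
G(12) = mex{1,1,0,3} = 2
G(13) = mex{2,0,1,0} = 3
G(14) = mex{3,1,0,1} = 2
G(15) = mex{2,2,1,0} = 3
G(16) = mex{3,3,2,1} = 0
G(17) = mex{0,2,3,2} = 1
G(18) = mex{1,3,2,3} = 0
G(19) = mex{0,0,3,2} = 1
G(20) = mex{1,1,0,3} = 2
G(21) = mex{2,0,1,0} = 3
G(22) = mex{3,1,0,1} = 2
G(23) = mex{2,2,1,0} = 3
G(24) = mex{3,3,2,1} = 0
G(25) = mex{0,2,3,2} = 1
G(26) = mex{1,3,2,3} = 0
G(27) = mex{0,0,3,2} = 1

1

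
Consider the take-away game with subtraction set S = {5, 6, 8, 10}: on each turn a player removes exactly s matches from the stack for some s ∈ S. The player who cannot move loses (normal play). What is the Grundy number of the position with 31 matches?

n :  0  1  2  3  4  5  6  7  8  9 10 11 12 13 14 15 16 17 18 19 20 21 22 23 24 25 26 27 28 29 30 31
G :  0  0  0  0  0  1  1  1  1  1  2  2  2  2  2  0  0  0  0  0  1  1  1  1  1  2  2  2  2  2  0  0

0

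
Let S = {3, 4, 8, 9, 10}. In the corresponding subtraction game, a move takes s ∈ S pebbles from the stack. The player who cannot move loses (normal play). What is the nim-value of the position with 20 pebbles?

n :  0  1  2  3  4  5  6  7  8  9 10 11 12 13 14 15 16 17 18 19 20
G :  0  0  0  1  1  1  2  0  2  3  1  3  4  0  0  5  1  1  4  0  0

0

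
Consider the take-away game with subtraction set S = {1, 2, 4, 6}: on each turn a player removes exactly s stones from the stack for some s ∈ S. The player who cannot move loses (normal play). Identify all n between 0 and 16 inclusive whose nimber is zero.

0, 3, 8, 11, 16

G(0) = 0
G(1) = mex{0} = 1
G(2) = mex{1,0} = 2
G(3) = mex{2,1} = 0
G(4) = mex{0,2,0} = 1
G(5) = mex{1,0,1} = 2
G(6) = mex{2,1,2,0} = 3
G(7) = mex{3,2,0,1} = 4
G(8) = mex{4,3,1,2} = 0
G(9) = mex{0,4,2,0} = 1
G(10) = mex{1,0,3,1} = 2
G(11) = mex{2,1,4,2} = 0
G(12) = mex{0,2,0,3} = 1
G(13) = mex{1,0,1,4} = 2
G(14) = mex{2,1,2,0} = 3
G(15) = mex{3,2,0,1} = 4
G(16) = mex{4,3,1,2} = 0
P-positions are exactly the n with G(n) = 0.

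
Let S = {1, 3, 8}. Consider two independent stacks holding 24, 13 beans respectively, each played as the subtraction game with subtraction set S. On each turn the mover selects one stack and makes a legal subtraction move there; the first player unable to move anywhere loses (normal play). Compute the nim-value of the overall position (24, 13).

All stacks use S = {1, 3, 8}:
G(0) = 0
G(1) = mex{0} = 1
G(2) = mex{1} = 0
G(3) = mex{0,0} = 1
G(4) = mex{1,1} = 0
G(5) = mex{0,0} = 1
G(6) = mex{1,1} = 0
G(7) = mex{0,0} = 1
G(8) = mex{1,1,0} = 2
G(9) = mex{2,0,1} = 3
G(10) = mex{3,1,0} = 2
G(11) = mex{2,2,1} = 0
G(12) = mex{0,3,0} = 1
G(13) = mex{1,2,1} = 0
G(14) = mex{0,0,0} = 1
G(15) = mex{1,1,1} = 0
G(16) = mex{0,0,2} = 1
G(17) = mex{1,1,3} = 0
G(18) = mex{0,0,2} = 1
G(19) = mex{1,1,0} = 2
G(20) = mex{2,0,1} = 3
G(21) = mex{3,1,0} = 2
G(22) = mex{2,2,1} = 0
G(23) = mex{0,3,0} = 1
G(24) = mex{1,2,1} = 0
Stack A: G(24) = 0.
Stack B: G(13) = 0.
Combined Grundy value = 0 ⊕ 0 = 0.

0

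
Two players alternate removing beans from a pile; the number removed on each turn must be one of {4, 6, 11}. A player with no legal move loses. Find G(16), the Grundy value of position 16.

2

G(0) = 0
G(1) = mex{} = 0
G(2) = mex{} = 0
G(3) = mex{} = 0
G(4) = mex{0} = 1
G(5) = mex{0} = 1
G(6) = mex{0,0} = 1
G(7) = mex{0,0} = 1
G(8) = mex{1,0} = 2
G(9) = mex{1,0} = 2
G(10) = mex{1,1} = 0
G(11) = mex{1,1,0} = 2
G(12) = mex{2,1,0} = 3
G(13) = mex{2,1,0} = 3
G(14) = mex{0,2,0} = 1
G(15) = mex{2,2,1} = 0
G(16) = mex{3,0,1} = 2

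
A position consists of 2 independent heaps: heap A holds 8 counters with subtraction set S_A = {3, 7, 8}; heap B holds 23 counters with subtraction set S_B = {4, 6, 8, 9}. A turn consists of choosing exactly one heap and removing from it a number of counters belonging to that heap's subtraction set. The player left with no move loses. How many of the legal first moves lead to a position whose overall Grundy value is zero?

0

Heap A, S = {3, 7, 8}:
G(0) = 0
G(1) = mex{} = 0
G(2) = mex{} = 0
G(3) = mex{0} = 1
G(4) = mex{0} = 1
G(5) = mex{0} = 1
G(6) = mex{1} = 0
G(7) = mex{1,0} = 2
G(8) = mex{1,0,0} = 2
G_A(8) = 2.
Heap B, S = {4, 6, 8, 9}:
G(0) = 0
G(1) = mex{} = 0
G(2) = mex{} = 0
G(3) = mex{} = 0
G(4) = mex{0} = 1
G(5) = mex{0} = 1
G(6) = mex{0,0} = 1
G(7) = mex{0,0} = 1
G(8) = mex{1,0,0} = 2
G(9) = mex{1,0,0,0} = 2
G(10) = mex{1,1,0,0} = 2
G(11) = mex{1,1,0,0} = 2
G(12) = mex{2,1,1,0} = 3
G(13) = mex{2,1,1,1} = 0
G(14) = mex{2,2,1,1} = 0
G(15) = mex{2,2,1,1} = 0
G(16) = mex{3,2,2,1} = 0
G(17) = mex{0,2,2,2} = 1
G(18) = mex{0,3,2,2} = 1
G(19) = mex{0,0,2,2} = 1
G(20) = mex{0,0,3,2} = 1
G(21) = mex{1,0,0,3} = 2
G(22) = mex{1,0,0,0} = 2
G(23) = mex{1,1,0,0} = 2
G_B(23) = 2.
Combined Grundy value = 2 ⊕ 2 = 0.
A winning move leaves total XOR = 0, i.e. changes one component's Grundy value g to g ⊕ X where X is the current total.
Heap A: target g' = 2⊕0 = 2, but every legal move changes the Grundy value (mex property), so 0 moves.
Heap B: target g' = 2⊕0 = 2, but every legal move changes the Grundy value (mex property), so 0 moves.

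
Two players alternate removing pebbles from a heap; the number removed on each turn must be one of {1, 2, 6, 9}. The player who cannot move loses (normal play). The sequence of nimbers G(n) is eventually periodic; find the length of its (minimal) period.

G(0) = 0
G(1) = mex{0} = 1
G(2) = mex{1,0} = 2
G(3) = mex{2,1} = 0
G(4) = mex{0,2} = 1
G(5) = mex{1,0} = 2
G(6) = mex{2,1,0} = 3
G(7) = mex{3,2,1} = 0
G(8) = mex{0,3,2} = 1
G(9) = mex{1,0,0,0} = 2
G(10) = mex{2,1,1,1} = 0
G(11) = mex{0,2,2,2} = 1
G(12) = mex{1,0,3,0} = 2
G(13) = mex{2,1,0,1} = 3
G(14) = mex{3,2,1,2} = 0
G(15) = mex{0,3,2,3} = 1
G(16) = mex{1,0,0,0} = 2
G(17) = mex{2,1,1,1} = 0
G(n+7) = G(n) holds for n = 0,…,8 (a full window of length max(S) = 9), so the sequence is purely periodic with period 7.

7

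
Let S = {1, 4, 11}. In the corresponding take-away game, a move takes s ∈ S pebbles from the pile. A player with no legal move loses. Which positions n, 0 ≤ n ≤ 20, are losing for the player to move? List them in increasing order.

n :  0  1  2  3  4  5  6  7  8  9 10 11 12 13 14 15 16 17 18 19 20
G :  0  1  0  1  2  0  1  0  1  2  0  1  0  1  2  0  1  0  1  2  0
P-positions are exactly the n with G(n) = 0.

0, 2, 5, 7, 10, 12, 15, 17, 20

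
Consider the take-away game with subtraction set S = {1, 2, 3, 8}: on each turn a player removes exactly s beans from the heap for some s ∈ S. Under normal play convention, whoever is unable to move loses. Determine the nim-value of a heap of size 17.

4

G(0) = 0
G(1) = mex{0} = 1
G(2) = mex{1,0} = 2
G(3) = mex{2,1,0} = 3
G(4) = mex{3,2,1} = 0
G(5) = mex{0,3,2} = 1
G(6) = mex{1,0,3} = 2
G(7) = mex{2,1,0} = 3
G(8) = mex{3,2,1,0} = 4
G(9) = mex{4,3,2,1} = 0
G(10) = mex{0,4,3,2} = 1
G(11) = mex{1,0,4,3} = 2
G(12) = mex{2,1,0,0} = 3
G(13) = mex{3,2,1,1} = 0
G(14) = mex{0,3,2,2} = 1
G(15) = mex{1,0,3,3} = 2
G(16) = mex{2,1,0,4} = 3
G(17) = mex{3,2,1,0} = 4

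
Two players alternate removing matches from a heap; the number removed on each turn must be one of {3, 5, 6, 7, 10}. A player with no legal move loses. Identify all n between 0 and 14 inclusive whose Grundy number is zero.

0, 1, 2, 13, 14

G(0) = 0
G(1) = mex{} = 0
G(2) = mex{} = 0
G(3) = mex{0} = 1
G(4) = mex{0} = 1
G(5) = mex{0,0} = 1
G(6) = mex{1,0,0} = 2
G(7) = mex{1,0,0,0} = 2
G(8) = mex{1,1,0,0} = 2
G(9) = mex{2,1,1,0} = 3
G(10) = mex{2,1,1,1,0} = 3
G(11) = mex{2,2,1,1,0} = 3
G(12) = mex{3,2,2,1,0} = 4
G(13) = mex{3,2,2,2,1} = 0
G(14) = mex{3,3,2,2,1} = 0
P-positions are exactly the n with G(n) = 0.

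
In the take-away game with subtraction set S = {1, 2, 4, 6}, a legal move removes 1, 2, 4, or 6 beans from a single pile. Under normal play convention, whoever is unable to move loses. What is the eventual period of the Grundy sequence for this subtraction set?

8

n :  0  1  2  3  4  5  6  7  8  9 10 11 12 13 14 15 16 17
G :  0  1  2  0  1  2  3  4  0  1  2  0  1  2  3  4  0  1
G(n+8) = G(n) holds for n = 0,…,5 (a full window of length max(S) = 6), so the sequence is purely periodic with period 8.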